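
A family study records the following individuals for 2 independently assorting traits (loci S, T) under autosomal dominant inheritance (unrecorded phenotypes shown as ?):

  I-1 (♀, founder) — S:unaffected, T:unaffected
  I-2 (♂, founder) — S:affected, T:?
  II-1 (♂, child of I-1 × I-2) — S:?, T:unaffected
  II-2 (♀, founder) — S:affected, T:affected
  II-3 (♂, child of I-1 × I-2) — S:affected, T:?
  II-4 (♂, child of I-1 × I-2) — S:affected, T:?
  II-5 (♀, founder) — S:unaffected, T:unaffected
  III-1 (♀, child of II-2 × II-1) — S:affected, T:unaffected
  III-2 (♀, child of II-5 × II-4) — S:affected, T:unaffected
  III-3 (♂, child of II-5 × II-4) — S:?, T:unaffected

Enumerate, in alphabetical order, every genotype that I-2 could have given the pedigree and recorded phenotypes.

I-2 ∈ {SS Tt, SS tt, Ss Tt, Ss tt}

S/I-1 un ·: ss
S/I-2 aff ·: Ss|SS
S/II-1 ? I-1×I-2: ss|Ss
S/II-2 aff ·: Ss|SS
S/II-3 aff I-1×I-2: Ss
S/II-4 aff I-1×I-2: Ss
S/II-5 un ·: ss
S/III-1 aff II-2×II-1: Ss|SS
S/III-2 aff II-5×II-4: Ss
S/III-3 ? II-5×II-4: ss|Ss
⇒ S over [I-1,I-2,II-1,II-2,II-3,II-4,II-5,III-1,III-2,III-3]: 20 consistent
T/I-1 un ·: tt
T/I-2 ? ·: tt|Tt
T/II-1 un I-1×I-2: tt
T/II-2 aff ·: Tt
T/II-3 ? I-1×I-2: tt|Tt
T/II-4 ? I-1×I-2: tt|Tt
T/II-5 un ·: tt
T/III-1 un II-2×II-1: tt
T/III-2 un II-5×II-4: tt
T/III-3 un II-5×II-4: tt
⇒ T over [I-1,I-2,II-1,II-2,II-3,II-4,II-5,III-1,III-2,III-3]: 5 consistent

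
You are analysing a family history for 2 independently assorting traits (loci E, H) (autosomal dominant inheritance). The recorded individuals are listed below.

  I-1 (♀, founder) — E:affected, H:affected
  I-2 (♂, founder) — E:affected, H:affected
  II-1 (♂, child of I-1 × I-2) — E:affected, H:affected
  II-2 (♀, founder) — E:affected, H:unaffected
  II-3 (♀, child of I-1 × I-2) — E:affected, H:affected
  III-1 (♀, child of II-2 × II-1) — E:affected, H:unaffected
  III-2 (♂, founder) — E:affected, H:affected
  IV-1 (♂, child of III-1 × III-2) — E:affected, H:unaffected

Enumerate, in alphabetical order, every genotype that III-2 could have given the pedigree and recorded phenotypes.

III-2 ∈ {EE Hh, Ee Hh}

E/I-1 aff ·: Ee|EE
E/I-2 aff ·: Ee|EE
E/II-1 aff I-1×I-2: Ee|EE
E/II-2 aff ·: Ee|EE
E/II-3 aff I-1×I-2: Ee|EE
E/III-1 aff II-2×II-1: Ee|EE
E/III-2 aff ·: Ee|EE
E/IV-1 aff III-1×III-2: Ee|EE
⇒ E over [I-1,I-2,II-1,II-2,II-3,III-1,III-2,IV-1]: 154 consistent
H/I-1 aff ·: Hh|HH
H/I-2 aff ·: Hh|HH
H/II-1 aff I-1×I-2: Hh
H/II-2 un ·: hh
H/II-3 aff I-1×I-2: Hh|HH
H/III-1 un II-2×II-1: hh
H/III-2 aff ·: Hh
H/IV-1 un III-1×III-2: hh
⇒ H over [I-1,I-2,II-1,II-2,II-3,III-1,III-2,IV-1]: 6 consistent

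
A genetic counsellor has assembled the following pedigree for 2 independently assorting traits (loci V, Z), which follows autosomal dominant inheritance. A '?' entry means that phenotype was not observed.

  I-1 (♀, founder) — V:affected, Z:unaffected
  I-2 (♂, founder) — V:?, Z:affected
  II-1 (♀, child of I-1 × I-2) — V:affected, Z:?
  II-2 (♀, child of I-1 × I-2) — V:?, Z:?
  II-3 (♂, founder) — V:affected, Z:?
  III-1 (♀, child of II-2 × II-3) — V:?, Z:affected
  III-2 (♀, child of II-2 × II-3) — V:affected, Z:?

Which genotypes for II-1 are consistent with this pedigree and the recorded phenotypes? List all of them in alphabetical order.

II-1 ∈ {VV Zz, VV zz, Vv Zz, Vv zz}

V/I-1 aff ·: Vv|VV
V/I-2 ? ·: vv|Vv|VV
V/II-1 aff I-1×I-2: Vv|VV
V/II-2 ? I-1×I-2: vv|Vv|VV
V/II-3 aff ·: Vv|VV
V/III-1 ? II-2×II-3: vv|Vv|VV
V/III-2 aff II-2×II-3: Vv|VV
⇒ V over [I-1,I-2,II-1,II-2,II-3,III-1,III-2]: 124 consistent
Z/I-1 un ·: zz
Z/I-2 aff ·: Zz|ZZ
Z/II-1 ? I-1×I-2: zz|Zz
Z/II-2 ? I-1×I-2: zz|Zz
Z/II-3 ? ·: zz|Zz|ZZ
Z/III-1 aff II-2×II-3: Zz|ZZ
Z/III-2 ? II-2×II-3: zz|Zz|ZZ
⇒ Z over [I-1,I-2,II-1,II-2,II-3,III-1,III-2]: 42 consistent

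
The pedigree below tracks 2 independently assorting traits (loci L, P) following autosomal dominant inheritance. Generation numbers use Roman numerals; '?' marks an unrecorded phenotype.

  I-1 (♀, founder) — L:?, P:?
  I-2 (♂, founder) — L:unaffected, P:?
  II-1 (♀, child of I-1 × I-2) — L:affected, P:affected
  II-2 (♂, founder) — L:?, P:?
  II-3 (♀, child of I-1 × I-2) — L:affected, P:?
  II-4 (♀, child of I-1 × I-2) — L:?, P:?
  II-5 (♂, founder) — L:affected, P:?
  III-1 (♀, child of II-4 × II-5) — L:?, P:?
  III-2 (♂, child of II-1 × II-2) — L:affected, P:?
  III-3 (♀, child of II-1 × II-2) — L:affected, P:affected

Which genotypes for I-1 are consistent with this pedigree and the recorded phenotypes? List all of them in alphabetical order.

L/I-1 ? ·: Ll|LL
L/I-2 un ·: ll
L/II-1 aff I-1×I-2: Ll
L/II-2 ? ·: ll|Ll|LL
L/II-3 aff I-1×I-2: Ll
L/II-4 ? I-1×I-2: ll|Ll
L/II-5 aff ·: Ll|LL
L/III-1 ? II-4×II-5: ll|Ll|LL
L/III-2 aff II-1×II-2: Ll|LL
L/III-3 aff II-1×II-2: Ll|LL
⇒ L over [I-1,I-2,II-1,II-2,II-3,II-4,II-5,III-1,III-2,III-3]: 117 consistent
P/I-1 ? ·: pp|Pp|PP
P/I-2 ? ·: pp|Pp|PP
P/II-1 aff I-1×I-2: Pp|PP
P/II-2 ? ·: pp|Pp|PP
P/II-3 ? I-1×I-2: pp|Pp|PP
P/II-4 ? I-1×I-2: pp|Pp|PP
P/II-5 ? ·: pp|Pp|PP
P/III-1 ? II-4×II-5: pp|Pp|PP
P/III-2 ? II-1×II-2: pp|Pp|PP
P/III-3 aff II-1×II-2: Pp|PP
⇒ P over [I-1,I-2,II-1,II-2,II-3,II-4,II-5,III-1,III-2,III-3]: 2322 consistent

I-1 ∈ {LL PP, LL Pp, LL pp, Ll PP, Ll Pp, Ll pp}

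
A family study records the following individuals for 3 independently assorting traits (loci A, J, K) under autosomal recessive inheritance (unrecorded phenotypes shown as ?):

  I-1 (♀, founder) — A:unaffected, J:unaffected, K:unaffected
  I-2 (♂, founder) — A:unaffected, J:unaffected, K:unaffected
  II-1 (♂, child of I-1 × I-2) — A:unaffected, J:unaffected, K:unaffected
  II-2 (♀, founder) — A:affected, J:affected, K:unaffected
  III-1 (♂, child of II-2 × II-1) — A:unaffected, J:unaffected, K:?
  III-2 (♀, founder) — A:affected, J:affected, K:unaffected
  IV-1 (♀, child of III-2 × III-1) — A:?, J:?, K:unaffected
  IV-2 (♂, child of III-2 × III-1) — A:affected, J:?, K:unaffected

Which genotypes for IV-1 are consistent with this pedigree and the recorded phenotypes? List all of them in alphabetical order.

IV-1 ∈ {Aa Jj KK, Aa Jj Kk, Aa jj KK, Aa jj Kk, aa Jj KK, aa Jj Kk, aa jj KK, aa jj Kk}

A/I-1 un ·: AA|Aa
A/I-2 un ·: AA|Aa
A/II-1 un I-1×I-2: AA|Aa
A/II-2 aff ·: aa
A/III-1 un II-2×II-1: Aa
A/III-2 aff ·: aa
A/IV-1 ? III-2×III-1: Aa|aa
A/IV-2 aff III-2×III-1: aa
⇒ A over [I-1,I-2,II-1,II-2,III-1,III-2,IV-1,IV-2]: 14 consistent
J/I-1 un ·: JJ|Jj
J/I-2 un ·: JJ|Jj
J/II-1 un I-1×I-2: JJ|Jj
J/II-2 aff ·: jj
J/III-1 un II-2×II-1: Jj
J/III-2 aff ·: jj
J/IV-1 ? III-2×III-1: Jj|jj
J/IV-2 ? III-2×III-1: Jj|jj
⇒ J over [I-1,I-2,II-1,II-2,III-1,III-2,IV-1,IV-2]: 28 consistent
K/I-1 un ·: KK|Kk
K/I-2 un ·: KK|Kk
K/II-1 un I-1×I-2: KK|Kk
K/II-2 un ·: KK|Kk
K/III-1 ? II-2×II-1: KK|Kk|kk
K/III-2 un ·: KK|Kk
K/IV-1 un III-2×III-1: KK|Kk
K/IV-2 un III-2×III-1: KK|Kk
⇒ K over [I-1,I-2,II-1,II-2,III-1,III-2,IV-1,IV-2]: 156 consistent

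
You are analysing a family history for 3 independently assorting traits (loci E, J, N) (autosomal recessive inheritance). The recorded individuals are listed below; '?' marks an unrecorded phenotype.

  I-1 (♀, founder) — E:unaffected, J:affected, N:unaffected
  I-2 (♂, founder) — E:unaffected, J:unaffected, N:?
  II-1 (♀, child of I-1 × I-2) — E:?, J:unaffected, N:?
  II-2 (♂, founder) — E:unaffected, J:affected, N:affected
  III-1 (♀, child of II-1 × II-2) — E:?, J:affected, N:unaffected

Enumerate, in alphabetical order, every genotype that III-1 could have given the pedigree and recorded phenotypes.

III-1 ∈ {EE jj Nn, Ee jj Nn, ee jj Nn}

E/I-1 un ·: EE|Ee
E/I-2 un ·: EE|Ee
E/II-1 ? I-1×I-2: EE|Ee|ee
E/II-2 un ·: EE|Ee
E/III-1 ? II-1×II-2: EE|Ee|ee
⇒ E over [I-1,I-2,II-1,II-2,III-1]: 30 consistent
J/I-1 aff ·: jj
J/I-2 un ·: JJ|Jj
J/II-1 un I-1×I-2: Jj
J/II-2 aff ·: jj
J/III-1 aff II-1×II-2: jj
⇒ J over [I-1,I-2,II-1,II-2,III-1]: 2 consistent
N/I-1 un ·: NN|Nn
N/I-2 ? ·: NN|Nn|nn
N/II-1 ? I-1×I-2: NN|Nn
N/II-2 aff ·: nn
N/III-1 un II-1×II-2: Nn
⇒ N over [I-1,I-2,II-1,II-2,III-1]: 9 consistent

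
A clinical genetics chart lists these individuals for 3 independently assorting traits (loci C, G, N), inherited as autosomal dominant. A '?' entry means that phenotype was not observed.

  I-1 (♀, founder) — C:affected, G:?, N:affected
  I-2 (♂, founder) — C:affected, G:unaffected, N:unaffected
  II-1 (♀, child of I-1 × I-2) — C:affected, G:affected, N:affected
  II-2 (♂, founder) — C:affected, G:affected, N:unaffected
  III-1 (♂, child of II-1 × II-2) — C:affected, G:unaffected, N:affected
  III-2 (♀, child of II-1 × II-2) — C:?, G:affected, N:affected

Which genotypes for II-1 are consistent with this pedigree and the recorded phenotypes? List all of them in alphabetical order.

C/I-1 aff ·: Cc|CC
C/I-2 aff ·: Cc|CC
C/II-1 aff I-1×I-2: Cc|CC
C/II-2 aff ·: Cc|CC
C/III-1 aff II-1×II-2: Cc|CC
C/III-2 ? II-1×II-2: cc|Cc|CC
⇒ C over [I-1,I-2,II-1,II-2,III-1,III-2]: 50 consistent
G/I-1 ? ·: Gg|GG
G/I-2 un ·: gg
G/II-1 aff I-1×I-2: Gg
G/II-2 aff ·: Gg
G/III-1 un II-1×II-2: gg
G/III-2 aff II-1×II-2: Gg|GG
⇒ G over [I-1,I-2,II-1,II-2,III-1,III-2]: 4 consistent
N/I-1 aff ·: Nn|NN
N/I-2 un ·: nn
N/II-1 aff I-1×I-2: Nn
N/II-2 un ·: nn
N/III-1 aff II-1×II-2: Nn
N/III-2 aff II-1×II-2: Nn
⇒ N over [I-1,I-2,II-1,II-2,III-1,III-2]: 2 consistent

II-1 ∈ {CC Gg Nn, Cc Gg Nn}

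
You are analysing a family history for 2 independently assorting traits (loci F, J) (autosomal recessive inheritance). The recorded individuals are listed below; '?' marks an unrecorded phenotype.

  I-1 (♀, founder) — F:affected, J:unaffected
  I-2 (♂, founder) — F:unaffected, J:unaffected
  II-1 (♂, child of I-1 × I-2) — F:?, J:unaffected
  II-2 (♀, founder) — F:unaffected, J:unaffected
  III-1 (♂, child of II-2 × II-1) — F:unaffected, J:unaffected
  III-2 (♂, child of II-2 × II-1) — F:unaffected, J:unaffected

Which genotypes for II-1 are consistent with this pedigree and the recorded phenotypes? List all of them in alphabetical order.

F/I-1 aff ·: ff
F/I-2 un ·: FF|Ff
F/II-1 ? I-1×I-2: Ff|ff
F/II-2 un ·: FF|Ff
F/III-1 un II-2×II-1: FF|Ff
F/III-2 un II-2×II-1: FF|Ff
⇒ F over [I-1,I-2,II-1,II-2,III-1,III-2]: 18 consistent
J/I-1 un ·: JJ|Jj
J/I-2 un ·: JJ|Jj
J/II-1 un I-1×I-2: JJ|Jj
J/II-2 un ·: JJ|Jj
J/III-1 un II-2×II-1: JJ|Jj
J/III-2 un II-2×II-1: JJ|Jj
⇒ J over [I-1,I-2,II-1,II-2,III-1,III-2]: 44 consistent

II-1 ∈ {Ff JJ, Ff Jj, ff JJ, ff Jj}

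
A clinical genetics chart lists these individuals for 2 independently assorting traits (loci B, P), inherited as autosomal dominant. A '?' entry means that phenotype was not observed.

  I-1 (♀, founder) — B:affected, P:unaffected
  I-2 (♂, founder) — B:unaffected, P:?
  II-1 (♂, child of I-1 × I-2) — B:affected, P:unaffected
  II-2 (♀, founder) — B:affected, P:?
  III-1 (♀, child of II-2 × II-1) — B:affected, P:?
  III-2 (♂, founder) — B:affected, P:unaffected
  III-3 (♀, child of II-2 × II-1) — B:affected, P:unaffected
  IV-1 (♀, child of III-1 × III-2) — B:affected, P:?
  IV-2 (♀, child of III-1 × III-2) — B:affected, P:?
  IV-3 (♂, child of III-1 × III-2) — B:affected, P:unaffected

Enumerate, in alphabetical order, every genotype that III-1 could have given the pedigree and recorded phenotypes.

III-1 ∈ {BB Pp, BB pp, Bb Pp, Bb pp}

B/I-1 aff ·: Bb|BB
B/I-2 un ·: bb
B/II-1 aff I-1×I-2: Bb
B/II-2 aff ·: Bb|BB
B/III-1 aff II-2×II-1: Bb|BB
B/III-2 aff ·: Bb|BB
B/III-3 aff II-2×II-1: Bb|BB
B/IV-1 aff III-1×III-2: Bb|BB
B/IV-2 aff III-1×III-2: Bb|BB
B/IV-3 aff III-1×III-2: Bb|BB
⇒ B over [I-1,I-2,II-1,II-2,III-1,III-2,III-3,IV-1,IV-2,IV-3]: 200 consistent
P/I-1 un ·: pp
P/I-2 ? ·: pp|Pp
P/II-1 un I-1×I-2: pp
P/II-2 ? ·: pp|Pp
P/III-1 ? II-2×II-1: pp|Pp
P/III-2 un ·: pp
P/III-3 un II-2×II-1: pp
P/IV-1 ? III-1×III-2: pp|Pp
P/IV-2 ? III-1×III-2: pp|Pp
P/IV-3 un III-1×III-2: pp
⇒ P over [I-1,I-2,II-1,II-2,III-1,III-2,III-3,IV-1,IV-2,IV-3]: 12 consistent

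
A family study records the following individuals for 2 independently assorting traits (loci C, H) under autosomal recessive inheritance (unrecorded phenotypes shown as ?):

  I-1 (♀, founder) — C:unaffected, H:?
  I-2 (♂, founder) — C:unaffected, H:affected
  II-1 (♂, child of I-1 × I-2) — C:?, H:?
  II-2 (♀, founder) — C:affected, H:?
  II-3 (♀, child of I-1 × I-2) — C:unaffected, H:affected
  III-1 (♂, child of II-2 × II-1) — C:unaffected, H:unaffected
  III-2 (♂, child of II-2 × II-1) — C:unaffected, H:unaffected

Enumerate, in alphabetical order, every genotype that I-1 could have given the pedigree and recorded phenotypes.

I-1 ∈ {CC Hh, CC hh, Cc Hh, Cc hh}

C/I-1 un ·: CC|Cc
C/I-2 un ·: CC|Cc
C/II-1 ? I-1×I-2: CC|Cc
C/II-2 aff ·: cc
C/II-3 un I-1×I-2: CC|Cc
C/III-1 un II-2×II-1: Cc
C/III-2 un II-2×II-1: Cc
⇒ C over [I-1,I-2,II-1,II-2,II-3,III-1,III-2]: 13 consistent
H/I-1 ? ·: Hh|hh
H/I-2 aff ·: hh
H/II-1 ? I-1×I-2: Hh|hh
H/II-2 ? ·: HH|Hh|hh
H/II-3 aff I-1×I-2: hh
H/III-1 un II-2×II-1: HH|Hh
H/III-2 un II-2×II-1: HH|Hh
⇒ H over [I-1,I-2,II-1,II-2,II-3,III-1,III-2]: 13 consistent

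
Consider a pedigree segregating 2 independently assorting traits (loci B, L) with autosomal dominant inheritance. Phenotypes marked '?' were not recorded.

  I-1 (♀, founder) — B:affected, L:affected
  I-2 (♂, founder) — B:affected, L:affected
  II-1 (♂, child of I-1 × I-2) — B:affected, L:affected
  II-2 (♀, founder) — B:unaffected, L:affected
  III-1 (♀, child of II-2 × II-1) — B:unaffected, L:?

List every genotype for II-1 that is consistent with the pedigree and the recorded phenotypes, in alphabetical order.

II-1 ∈ {Bb LL, Bb Ll}

B/I-1 aff ·: Bb|BB
B/I-2 aff ·: Bb|BB
B/II-1 aff I-1×I-2: Bb
B/II-2 un ·: bb
B/III-1 un II-2×II-1: bb
⇒ B over [I-1,I-2,II-1,II-2,III-1]: 3 consistent
L/I-1 aff ·: Ll|LL
L/I-2 aff ·: Ll|LL
L/II-1 aff I-1×I-2: Ll|LL
L/II-2 aff ·: Ll|LL
L/III-1 ? II-2×II-1: ll|Ll|LL
⇒ L over [I-1,I-2,II-1,II-2,III-1]: 27 consistent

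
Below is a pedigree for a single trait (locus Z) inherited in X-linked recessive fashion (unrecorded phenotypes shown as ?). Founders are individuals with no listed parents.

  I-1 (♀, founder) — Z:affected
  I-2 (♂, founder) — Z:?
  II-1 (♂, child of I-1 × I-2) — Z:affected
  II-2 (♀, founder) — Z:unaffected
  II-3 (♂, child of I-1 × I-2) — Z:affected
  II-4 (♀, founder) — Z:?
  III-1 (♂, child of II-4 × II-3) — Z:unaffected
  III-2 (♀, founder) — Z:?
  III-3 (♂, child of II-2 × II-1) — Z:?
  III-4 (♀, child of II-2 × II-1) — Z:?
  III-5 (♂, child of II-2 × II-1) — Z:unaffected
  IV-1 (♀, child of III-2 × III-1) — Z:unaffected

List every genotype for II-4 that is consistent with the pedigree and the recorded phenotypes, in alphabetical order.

Z/I-1 aff ·: X^zX^z
Z/I-2 ? ·: X^ZY|X^zY
Z/II-1 aff I-1×I-2: X^zY
Z/II-2 un ·: X^ZX^Z|X^ZX^z
Z/II-3 aff I-1×I-2: X^zY
Z/II-4 ? ·: X^ZX^Z|X^ZX^z
Z/III-1 un II-4×II-3: X^ZY
Z/III-2 ? ·: X^ZX^Z|X^ZX^z|X^zX^z
Z/III-3 ? II-2×II-1: X^ZY|X^zY
Z/III-4 ? II-2×II-1: X^ZX^z|X^zX^z
Z/III-5 un II-2×II-1: X^ZY
Z/IV-1 un III-2×III-1: X^ZX^Z|X^ZX^z
⇒ Z over [I-1,I-2,II-1,II-2,II-3,II-4,III-1,III-2,III-3,III-4,III-5,IV-1]: 80 consistent

II-4 ∈ {X^ZX^Z, X^ZX^z}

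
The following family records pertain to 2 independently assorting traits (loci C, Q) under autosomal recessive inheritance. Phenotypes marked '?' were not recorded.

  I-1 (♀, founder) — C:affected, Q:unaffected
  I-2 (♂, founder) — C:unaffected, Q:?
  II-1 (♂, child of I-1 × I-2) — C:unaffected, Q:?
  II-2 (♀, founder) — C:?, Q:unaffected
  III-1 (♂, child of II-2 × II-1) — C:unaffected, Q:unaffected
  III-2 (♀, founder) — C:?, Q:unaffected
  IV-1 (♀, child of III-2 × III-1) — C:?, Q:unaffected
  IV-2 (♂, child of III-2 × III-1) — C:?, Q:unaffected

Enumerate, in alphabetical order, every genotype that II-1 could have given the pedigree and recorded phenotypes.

II-1 ∈ {Cc QQ, Cc Qq, Cc qq}

C/I-1 aff ·: cc
C/I-2 un ·: CC|Cc
C/II-1 un I-1×I-2: Cc
C/II-2 ? ·: CC|Cc|cc
C/III-1 un II-2×II-1: CC|Cc
C/III-2 ? ·: CC|Cc|cc
C/IV-1 ? III-2×III-1: CC|Cc|cc
C/IV-2 ? III-2×III-1: CC|Cc|cc
⇒ C over [I-1,I-2,II-1,II-2,III-1,III-2,IV-1,IV-2]: 126 consistent
Q/I-1 un ·: QQ|Qq
Q/I-2 ? ·: QQ|Qq|qq
Q/II-1 ? I-1×I-2: QQ|Qq|qq
Q/II-2 un ·: QQ|Qq
Q/III-1 un II-2×II-1: QQ|Qq
Q/III-2 un ·: QQ|Qq
Q/IV-1 un III-2×III-1: QQ|Qq
Q/IV-2 un III-2×III-1: QQ|Qq
⇒ Q over [I-1,I-2,II-1,II-2,III-1,III-2,IV-1,IV-2]: 234 consistent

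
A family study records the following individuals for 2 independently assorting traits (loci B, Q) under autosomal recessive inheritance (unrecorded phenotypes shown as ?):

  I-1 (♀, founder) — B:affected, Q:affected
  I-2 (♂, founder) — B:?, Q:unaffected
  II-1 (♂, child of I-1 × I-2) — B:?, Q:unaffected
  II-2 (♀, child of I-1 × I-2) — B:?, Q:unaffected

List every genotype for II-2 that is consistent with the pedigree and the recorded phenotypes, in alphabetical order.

II-2 ∈ {Bb Qq, bb Qq}

B/I-1 aff ·: bb
B/I-2 ? ·: BB|Bb|bb
B/II-1 ? I-1×I-2: Bb|bb
B/II-2 ? I-1×I-2: Bb|bb
⇒ B over [I-1,I-2,II-1,II-2]: 6 consistent
Q/I-1 aff ·: qq
Q/I-2 un ·: QQ|Qq
Q/II-1 un I-1×I-2: Qq
Q/II-2 un I-1×I-2: Qq
⇒ Q over [I-1,I-2,II-1,II-2]: 2 consistent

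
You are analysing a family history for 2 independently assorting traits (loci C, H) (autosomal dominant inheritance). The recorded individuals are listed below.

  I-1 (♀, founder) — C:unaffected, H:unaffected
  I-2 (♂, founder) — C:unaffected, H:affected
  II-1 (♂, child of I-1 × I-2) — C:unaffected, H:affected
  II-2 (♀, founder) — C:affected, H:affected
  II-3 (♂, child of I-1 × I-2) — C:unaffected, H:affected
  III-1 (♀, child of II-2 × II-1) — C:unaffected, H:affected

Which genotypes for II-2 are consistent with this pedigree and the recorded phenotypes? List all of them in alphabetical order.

C/I-1 un ·: cc
C/I-2 un ·: cc
C/II-1 un I-1×I-2: cc
C/II-2 aff ·: Cc
C/II-3 un I-1×I-2: cc
C/III-1 un II-2×II-1: cc
⇒ C over [I-1,I-2,II-1,II-2,II-3,III-1]: 1 consistent
H/I-1 un ·: hh
H/I-2 aff ·: Hh|HH
H/II-1 aff I-1×I-2: Hh
H/II-2 aff ·: Hh|HH
H/II-3 aff I-1×I-2: Hh
H/III-1 aff II-2×II-1: Hh|HH
⇒ H over [I-1,I-2,II-1,II-2,II-3,III-1]: 8 consistent

II-2 ∈ {Cc HH, Cc Hh}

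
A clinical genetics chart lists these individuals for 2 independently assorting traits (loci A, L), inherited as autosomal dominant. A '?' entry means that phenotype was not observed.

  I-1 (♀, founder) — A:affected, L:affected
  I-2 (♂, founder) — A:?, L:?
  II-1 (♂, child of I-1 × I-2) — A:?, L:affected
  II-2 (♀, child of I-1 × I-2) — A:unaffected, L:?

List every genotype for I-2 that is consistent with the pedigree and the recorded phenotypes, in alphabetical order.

I-2 ∈ {Aa LL, Aa Ll, Aa ll, aa LL, aa Ll, aa ll}

A/I-1 aff ·: Aa
A/I-2 ? ·: aa|Aa
A/II-1 ? I-1×I-2: aa|Aa|AA
A/II-2 un I-1×I-2: aa
⇒ A over [I-1,I-2,II-1,II-2]: 5 consistent
L/I-1 aff ·: Ll|LL
L/I-2 ? ·: ll|Ll|LL
L/II-1 aff I-1×I-2: Ll|LL
L/II-2 ? I-1×I-2: ll|Ll|LL
⇒ L over [I-1,I-2,II-1,II-2]: 18 consistent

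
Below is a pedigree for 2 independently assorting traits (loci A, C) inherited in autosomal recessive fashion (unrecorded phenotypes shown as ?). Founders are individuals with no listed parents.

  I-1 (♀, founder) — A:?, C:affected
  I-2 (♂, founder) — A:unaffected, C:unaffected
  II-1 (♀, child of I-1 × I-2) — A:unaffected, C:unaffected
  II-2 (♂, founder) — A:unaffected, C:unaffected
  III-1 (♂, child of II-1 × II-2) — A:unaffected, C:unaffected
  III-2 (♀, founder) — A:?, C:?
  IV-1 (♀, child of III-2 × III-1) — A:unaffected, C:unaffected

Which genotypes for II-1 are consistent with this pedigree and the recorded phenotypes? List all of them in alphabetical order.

A/I-1 ? ·: AA|Aa|aa
A/I-2 un ·: AA|Aa
A/II-1 un I-1×I-2: AA|Aa
A/II-2 un ·: AA|Aa
A/III-1 un II-1×II-2: AA|Aa
A/III-2 ? ·: AA|Aa|aa
A/IV-1 un III-2×III-1: AA|Aa
⇒ A over [I-1,I-2,II-1,II-2,III-1,III-2,IV-1]: 142 consistent
C/I-1 aff ·: cc
C/I-2 un ·: CC|Cc
C/II-1 un I-1×I-2: Cc
C/II-2 un ·: CC|Cc
C/III-1 un II-1×II-2: CC|Cc
C/III-2 ? ·: CC|Cc|cc
C/IV-1 un III-2×III-1: CC|Cc
⇒ C over [I-1,I-2,II-1,II-2,III-1,III-2,IV-1]: 36 consistent

II-1 ∈ {AA Cc, Aa Cc}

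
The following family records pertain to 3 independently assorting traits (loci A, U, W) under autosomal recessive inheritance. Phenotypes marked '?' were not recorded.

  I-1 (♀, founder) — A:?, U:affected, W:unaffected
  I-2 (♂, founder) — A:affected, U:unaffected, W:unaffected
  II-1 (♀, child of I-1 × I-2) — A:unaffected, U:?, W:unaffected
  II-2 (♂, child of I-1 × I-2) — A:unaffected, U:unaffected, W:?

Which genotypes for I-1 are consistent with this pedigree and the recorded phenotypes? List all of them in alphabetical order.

I-1 ∈ {AA uu WW, AA uu Ww, Aa uu WW, Aa uu Ww}

A/I-1 ? ·: AA|Aa
A/I-2 aff ·: aa
A/II-1 un I-1×I-2: Aa
A/II-2 un I-1×I-2: Aa
⇒ A over [I-1,I-2,II-1,II-2]: 2 consistent
U/I-1 aff ·: uu
U/I-2 un ·: UU|Uu
U/II-1 ? I-1×I-2: Uu|uu
U/II-2 un I-1×I-2: Uu
⇒ U over [I-1,I-2,II-1,II-2]: 3 consistent
W/I-1 un ·: WW|Ww
W/I-2 un ·: WW|Ww
W/II-1 un I-1×I-2: WW|Ww
W/II-2 ? I-1×I-2: WW|Ww|ww
⇒ W over [I-1,I-2,II-1,II-2]: 15 consistent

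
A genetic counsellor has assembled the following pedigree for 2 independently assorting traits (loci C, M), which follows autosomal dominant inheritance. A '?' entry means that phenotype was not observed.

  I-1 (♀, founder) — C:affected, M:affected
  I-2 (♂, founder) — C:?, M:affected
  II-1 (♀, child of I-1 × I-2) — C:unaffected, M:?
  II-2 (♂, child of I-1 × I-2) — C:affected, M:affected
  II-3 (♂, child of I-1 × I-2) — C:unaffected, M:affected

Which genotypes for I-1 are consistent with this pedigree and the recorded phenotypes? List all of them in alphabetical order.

C/I-1 aff ·: Cc
C/I-2 ? ·: cc|Cc
C/II-1 un I-1×I-2: cc
C/II-2 aff I-1×I-2: Cc|CC
C/II-3 un I-1×I-2: cc
⇒ C over [I-1,I-2,II-1,II-2,II-3]: 3 consistent
M/I-1 aff ·: Mm|MM
M/I-2 aff ·: Mm|MM
M/II-1 ? I-1×I-2: mm|Mm|MM
M/II-2 aff I-1×I-2: Mm|MM
M/II-3 aff I-1×I-2: Mm|MM
⇒ M over [I-1,I-2,II-1,II-2,II-3]: 29 consistent

I-1 ∈ {Cc MM, Cc Mm}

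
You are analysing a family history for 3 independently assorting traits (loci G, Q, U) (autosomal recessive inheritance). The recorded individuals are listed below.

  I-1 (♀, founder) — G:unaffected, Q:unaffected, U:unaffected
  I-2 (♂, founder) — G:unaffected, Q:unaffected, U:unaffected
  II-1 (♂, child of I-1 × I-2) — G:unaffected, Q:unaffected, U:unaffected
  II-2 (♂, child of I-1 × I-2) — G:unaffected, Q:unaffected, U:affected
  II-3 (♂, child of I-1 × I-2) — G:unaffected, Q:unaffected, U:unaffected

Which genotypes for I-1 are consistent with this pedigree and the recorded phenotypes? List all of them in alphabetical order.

I-1 ∈ {GG QQ Uu, GG Qq Uu, Gg QQ Uu, Gg Qq Uu}

G/I-1 un ·: GG|Gg
G/I-2 un ·: GG|Gg
G/II-1 un I-1×I-2: GG|Gg
G/II-2 un I-1×I-2: GG|Gg
G/II-3 un I-1×I-2: GG|Gg
⇒ G over [I-1,I-2,II-1,II-2,II-3]: 25 consistent
Q/I-1 un ·: QQ|Qq
Q/I-2 un ·: QQ|Qq
Q/II-1 un I-1×I-2: QQ|Qq
Q/II-2 un I-1×I-2: QQ|Qq
Q/II-3 un I-1×I-2: QQ|Qq
⇒ Q over [I-1,I-2,II-1,II-2,II-3]: 25 consistent
U/I-1 un ·: Uu
U/I-2 un ·: Uu
U/II-1 un I-1×I-2: UU|Uu
U/II-2 aff I-1×I-2: uu
U/II-3 un I-1×I-2: UU|Uu
⇒ U over [I-1,I-2,II-1,II-2,II-3]: 4 consistent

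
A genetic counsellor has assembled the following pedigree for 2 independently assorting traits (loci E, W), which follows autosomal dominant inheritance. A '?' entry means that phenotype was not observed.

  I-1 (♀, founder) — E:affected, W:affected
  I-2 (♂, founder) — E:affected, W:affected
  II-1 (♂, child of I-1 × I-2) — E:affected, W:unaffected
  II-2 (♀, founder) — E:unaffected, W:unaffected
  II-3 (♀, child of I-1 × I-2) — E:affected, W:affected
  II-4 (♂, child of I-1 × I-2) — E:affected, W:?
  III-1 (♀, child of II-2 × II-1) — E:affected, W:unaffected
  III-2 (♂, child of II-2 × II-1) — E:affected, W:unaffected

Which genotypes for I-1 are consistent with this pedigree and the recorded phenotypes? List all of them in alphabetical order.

E/I-1 aff ·: Ee|EE
E/I-2 aff ·: Ee|EE
E/II-1 aff I-1×I-2: Ee|EE
E/II-2 un ·: ee
E/II-3 aff I-1×I-2: Ee|EE
E/II-4 aff I-1×I-2: Ee|EE
E/III-1 aff II-2×II-1: Ee
E/III-2 aff II-2×II-1: Ee
⇒ E over [I-1,I-2,II-1,II-2,II-3,II-4,III-1,III-2]: 25 consistent
W/I-1 aff ·: Ww
W/I-2 aff ·: Ww
W/II-1 un I-1×I-2: ww
W/II-2 un ·: ww
W/II-3 aff I-1×I-2: Ww|WW
W/II-4 ? I-1×I-2: ww|Ww|WW
W/III-1 un II-2×II-1: ww
W/III-2 un II-2×II-1: ww
⇒ W over [I-1,I-2,II-1,II-2,II-3,II-4,III-1,III-2]: 6 consistent

I-1 ∈ {EE Ww, Ee Ww}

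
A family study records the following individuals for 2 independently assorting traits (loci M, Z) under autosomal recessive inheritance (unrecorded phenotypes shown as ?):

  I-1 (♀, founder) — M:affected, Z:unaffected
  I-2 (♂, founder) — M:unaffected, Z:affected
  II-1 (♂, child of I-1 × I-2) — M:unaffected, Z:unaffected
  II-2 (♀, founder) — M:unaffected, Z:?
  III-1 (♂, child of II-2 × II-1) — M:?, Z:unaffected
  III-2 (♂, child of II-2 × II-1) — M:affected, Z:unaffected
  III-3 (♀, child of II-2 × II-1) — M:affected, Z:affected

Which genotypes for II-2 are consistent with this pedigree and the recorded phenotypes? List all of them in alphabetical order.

M/I-1 aff ·: mm
M/I-2 un ·: MM|Mm
M/II-1 un I-1×I-2: Mm
M/II-2 un ·: Mm
M/III-1 ? II-2×II-1: MM|Mm|mm
M/III-2 aff II-2×II-1: mm
M/III-3 aff II-2×II-1: mm
⇒ M over [I-1,I-2,II-1,II-2,III-1,III-2,III-3]: 6 consistent
Z/I-1 un ·: ZZ|Zz
Z/I-2 aff ·: zz
Z/II-1 un I-1×I-2: Zz
Z/II-2 ? ·: Zz|zz
Z/III-1 un II-2×II-1: ZZ|Zz
Z/III-2 un II-2×II-1: ZZ|Zz
Z/III-3 aff II-2×II-1: zz
⇒ Z over [I-1,I-2,II-1,II-2,III-1,III-2,III-3]: 10 consistent

II-2 ∈ {Mm Zz, Mm zz}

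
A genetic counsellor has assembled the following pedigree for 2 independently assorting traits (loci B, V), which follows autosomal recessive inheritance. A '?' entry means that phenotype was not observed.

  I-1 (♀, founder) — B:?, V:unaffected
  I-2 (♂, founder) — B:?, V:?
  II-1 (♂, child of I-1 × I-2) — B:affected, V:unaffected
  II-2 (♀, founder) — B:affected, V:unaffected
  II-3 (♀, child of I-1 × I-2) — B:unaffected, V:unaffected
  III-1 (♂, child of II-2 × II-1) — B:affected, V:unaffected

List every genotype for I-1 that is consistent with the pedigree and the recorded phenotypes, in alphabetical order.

I-1 ∈ {Bb VV, Bb Vv, bb VV, bb Vv}

B/I-1 ? ·: Bb|bb
B/I-2 ? ·: Bb|bb
B/II-1 aff I-1×I-2: bb
B/II-2 aff ·: bb
B/II-3 un I-1×I-2: BB|Bb
B/III-1 aff II-2×II-1: bb
⇒ B over [I-1,I-2,II-1,II-2,II-3,III-1]: 4 consistent
V/I-1 un ·: VV|Vv
V/I-2 ? ·: VV|Vv|vv
V/II-1 un I-1×I-2: VV|Vv
V/II-2 un ·: VV|Vv
V/II-3 un I-1×I-2: VV|Vv
V/III-1 un II-2×II-1: VV|Vv
⇒ V over [I-1,I-2,II-1,II-2,II-3,III-1]: 53 consistent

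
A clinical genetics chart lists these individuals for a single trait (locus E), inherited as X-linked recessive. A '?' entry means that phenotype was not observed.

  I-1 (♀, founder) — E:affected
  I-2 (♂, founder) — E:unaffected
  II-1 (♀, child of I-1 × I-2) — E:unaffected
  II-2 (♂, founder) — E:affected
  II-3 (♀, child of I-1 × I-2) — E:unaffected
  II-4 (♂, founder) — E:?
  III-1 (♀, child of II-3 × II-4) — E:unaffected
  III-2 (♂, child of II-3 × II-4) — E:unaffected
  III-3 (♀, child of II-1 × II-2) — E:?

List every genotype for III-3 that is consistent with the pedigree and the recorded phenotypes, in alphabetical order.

E/I-1 aff ·: X^eX^e
E/I-2 un ·: X^EY
E/II-1 un I-1×I-2: X^EX^e
E/II-2 aff ·: X^eY
E/II-3 un I-1×I-2: X^EX^e
E/II-4 ? ·: X^EY|X^eY
E/III-1 un II-3×II-4: X^EX^E|X^EX^e
E/III-2 un II-3×II-4: X^EY
E/III-3 ? II-1×II-2: X^EX^e|X^eX^e
⇒ E over [I-1,I-2,II-1,II-2,II-3,II-4,III-1,III-2,III-3]: 6 consistent

III-3 ∈ {X^EX^e, X^eX^e}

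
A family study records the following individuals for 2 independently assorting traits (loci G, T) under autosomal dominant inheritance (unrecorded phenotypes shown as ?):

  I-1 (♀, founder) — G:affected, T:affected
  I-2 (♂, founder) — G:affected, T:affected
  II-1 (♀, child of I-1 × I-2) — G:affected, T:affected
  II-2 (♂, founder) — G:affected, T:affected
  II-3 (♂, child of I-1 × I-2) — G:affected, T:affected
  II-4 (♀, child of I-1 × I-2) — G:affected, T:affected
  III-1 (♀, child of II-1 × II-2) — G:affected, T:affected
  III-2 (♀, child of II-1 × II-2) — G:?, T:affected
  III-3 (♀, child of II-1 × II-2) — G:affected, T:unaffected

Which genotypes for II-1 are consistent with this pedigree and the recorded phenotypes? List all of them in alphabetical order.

II-1 ∈ {GG Tt, Gg Tt}

G/I-1 aff ·: Gg|GG
G/I-2 aff ·: Gg|GG
G/II-1 aff I-1×I-2: Gg|GG
G/II-2 aff ·: Gg|GG
G/II-3 aff I-1×I-2: Gg|GG
G/II-4 aff I-1×I-2: Gg|GG
G/III-1 aff II-1×II-2: Gg|GG
G/III-2 ? II-1×II-2: gg|Gg|GG
G/III-3 aff II-1×II-2: Gg|GG
⇒ G over [I-1,I-2,II-1,II-2,II-3,II-4,III-1,III-2,III-3]: 357 consistent
T/I-1 aff ·: Tt|TT
T/I-2 aff ·: Tt|TT
T/II-1 aff I-1×I-2: Tt
T/II-2 aff ·: Tt
T/II-3 aff I-1×I-2: Tt|TT
T/II-4 aff I-1×I-2: Tt|TT
T/III-1 aff II-1×II-2: Tt|TT
T/III-2 aff II-1×II-2: Tt|TT
T/III-3 un II-1×II-2: tt
⇒ T over [I-1,I-2,II-1,II-2,II-3,II-4,III-1,III-2,III-3]: 48 consistent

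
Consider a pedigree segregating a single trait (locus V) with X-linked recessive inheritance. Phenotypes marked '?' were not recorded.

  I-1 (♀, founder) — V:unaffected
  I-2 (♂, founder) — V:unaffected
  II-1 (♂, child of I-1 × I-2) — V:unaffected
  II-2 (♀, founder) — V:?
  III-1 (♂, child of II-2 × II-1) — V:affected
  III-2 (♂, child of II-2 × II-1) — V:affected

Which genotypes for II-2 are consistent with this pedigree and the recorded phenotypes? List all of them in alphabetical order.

II-2 ∈ {X^VX^v, X^vX^v}

V/I-1 un ·: X^VX^V|X^VX^v
V/I-2 un ·: X^VY
V/II-1 un I-1×I-2: X^VY
V/II-2 ? ·: X^VX^v|X^vX^v
V/III-1 aff II-2×II-1: X^vY
V/III-2 aff II-2×II-1: X^vY
⇒ V over [I-1,I-2,II-1,II-2,III-1,III-2]: 4 consistent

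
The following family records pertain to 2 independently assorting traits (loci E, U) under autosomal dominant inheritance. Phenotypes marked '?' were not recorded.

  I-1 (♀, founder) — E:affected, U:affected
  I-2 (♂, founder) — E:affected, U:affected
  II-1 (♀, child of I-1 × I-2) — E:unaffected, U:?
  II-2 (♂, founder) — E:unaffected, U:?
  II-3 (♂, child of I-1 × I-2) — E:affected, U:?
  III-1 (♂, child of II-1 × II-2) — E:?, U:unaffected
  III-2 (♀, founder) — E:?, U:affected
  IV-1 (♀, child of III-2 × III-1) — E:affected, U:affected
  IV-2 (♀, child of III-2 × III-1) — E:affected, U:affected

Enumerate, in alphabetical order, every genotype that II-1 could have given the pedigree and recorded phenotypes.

E/I-1 aff ·: Ee
E/I-2 aff ·: Ee
E/II-1 un I-1×I-2: ee
E/II-2 un ·: ee
E/II-3 aff I-1×I-2: Ee|EE
E/III-1 ? II-1×II-2: ee
E/III-2 ? ·: Ee|EE
E/IV-1 aff III-2×III-1: Ee
E/IV-2 aff III-2×III-1: Ee
⇒ E over [I-1,I-2,II-1,II-2,II-3,III-1,III-2,IV-1,IV-2]: 4 consistent
U/I-1 aff ·: Uu|UU
U/I-2 aff ·: Uu|UU
U/II-1 ? I-1×I-2: uu|Uu
U/II-2 ? ·: uu|Uu
U/II-3 ? I-1×I-2: uu|Uu|UU
U/III-1 un II-1×II-2: uu
U/III-2 aff ·: Uu|UU
U/IV-1 aff III-2×III-1: Uu
U/IV-2 aff III-2×III-1: Uu
⇒ U over [I-1,I-2,II-1,II-2,II-3,III-1,III-2,IV-1,IV-2]: 40 consistent

II-1 ∈ {ee Uu, ee uu}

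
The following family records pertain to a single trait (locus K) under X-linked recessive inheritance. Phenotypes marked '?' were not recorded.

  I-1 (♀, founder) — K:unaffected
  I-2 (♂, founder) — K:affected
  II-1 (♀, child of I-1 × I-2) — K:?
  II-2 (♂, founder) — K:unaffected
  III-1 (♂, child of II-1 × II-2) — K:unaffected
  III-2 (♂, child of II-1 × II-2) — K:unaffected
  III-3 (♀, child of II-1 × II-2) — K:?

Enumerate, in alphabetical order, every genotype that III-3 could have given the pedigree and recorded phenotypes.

K/I-1 un ·: X^KX^K|X^KX^k
K/I-2 aff ·: X^kY
K/II-1 ? I-1×I-2: X^KX^k
K/II-2 un ·: X^KY
K/III-1 un II-1×II-2: X^KY
K/III-2 un II-1×II-2: X^KY
K/III-3 ? II-1×II-2: X^KX^K|X^KX^k
⇒ K over [I-1,I-2,II-1,II-2,III-1,III-2,III-3]: 4 consistent

III-3 ∈ {X^KX^K, X^KX^k}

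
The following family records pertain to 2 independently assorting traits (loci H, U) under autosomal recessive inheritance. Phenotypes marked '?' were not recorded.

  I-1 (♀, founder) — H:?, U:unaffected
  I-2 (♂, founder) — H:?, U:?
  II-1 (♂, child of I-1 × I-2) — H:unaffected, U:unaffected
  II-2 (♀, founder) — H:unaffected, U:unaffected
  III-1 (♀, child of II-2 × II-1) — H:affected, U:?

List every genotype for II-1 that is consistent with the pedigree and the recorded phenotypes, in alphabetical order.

H/I-1 ? ·: HH|Hh|hh
H/I-2 ? ·: HH|Hh|hh
H/II-1 un I-1×I-2: Hh
H/II-2 un ·: Hh
H/III-1 aff II-2×II-1: hh
⇒ H over [I-1,I-2,II-1,II-2,III-1]: 7 consistent
U/I-1 un ·: UU|Uu
U/I-2 ? ·: UU|Uu|uu
U/II-1 un I-1×I-2: UU|Uu
U/II-2 un ·: UU|Uu
U/III-1 ? II-2×II-1: UU|Uu|uu
⇒ U over [I-1,I-2,II-1,II-2,III-1]: 37 consistent

II-1 ∈ {Hh UU, Hh Uu}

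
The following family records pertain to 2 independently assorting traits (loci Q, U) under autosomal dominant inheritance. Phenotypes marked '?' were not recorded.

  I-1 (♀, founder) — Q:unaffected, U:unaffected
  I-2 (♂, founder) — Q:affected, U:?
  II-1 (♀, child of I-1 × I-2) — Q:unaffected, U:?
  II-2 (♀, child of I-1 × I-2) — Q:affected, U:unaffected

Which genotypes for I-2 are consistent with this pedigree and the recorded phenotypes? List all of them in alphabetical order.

Q/I-1 un ·: qq
Q/I-2 aff ·: Qq
Q/II-1 un I-1×I-2: qq
Q/II-2 aff I-1×I-2: Qq
⇒ Q over [I-1,I-2,II-1,II-2]: 1 consistent
U/I-1 un ·: uu
U/I-2 ? ·: uu|Uu
U/II-1 ? I-1×I-2: uu|Uu
U/II-2 un I-1×I-2: uu
⇒ U over [I-1,I-2,II-1,II-2]: 3 consistent

I-2 ∈ {Qq Uu, Qq uu}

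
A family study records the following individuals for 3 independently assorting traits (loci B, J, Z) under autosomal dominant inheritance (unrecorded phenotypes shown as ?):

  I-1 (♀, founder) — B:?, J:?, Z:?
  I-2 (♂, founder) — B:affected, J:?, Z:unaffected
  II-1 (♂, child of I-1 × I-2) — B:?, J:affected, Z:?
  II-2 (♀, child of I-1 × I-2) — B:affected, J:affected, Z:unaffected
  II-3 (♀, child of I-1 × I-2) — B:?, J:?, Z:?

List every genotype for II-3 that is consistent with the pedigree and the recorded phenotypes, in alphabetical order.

B/I-1 ? ·: bb|Bb|BB
B/I-2 aff ·: Bb|BB
B/II-1 ? I-1×I-2: bb|Bb|BB
B/II-2 aff I-1×I-2: Bb|BB
B/II-3 ? I-1×I-2: bb|Bb|BB
⇒ B over [I-1,I-2,II-1,II-2,II-3]: 40 consistent
J/I-1 ? ·: jj|Jj|JJ
J/I-2 ? ·: jj|Jj|JJ
J/II-1 aff I-1×I-2: Jj|JJ
J/II-2 aff I-1×I-2: Jj|JJ
J/II-3 ? I-1×I-2: jj|Jj|JJ
⇒ J over [I-1,I-2,II-1,II-2,II-3]: 35 consistent
Z/I-1 ? ·: zz|Zz
Z/I-2 un ·: zz
Z/II-1 ? I-1×I-2: zz|Zz
Z/II-2 un I-1×I-2: zz
Z/II-3 ? I-1×I-2: zz|Zz
⇒ Z over [I-1,I-2,II-1,II-2,II-3]: 5 consistent

II-3 ∈ {BB JJ Zz, BB JJ zz, BB Jj Zz, BB Jj zz, BB jj Zz, BB jj zz, Bb JJ Zz, Bb JJ zz, Bb Jj Zz, Bb Jj zz, Bb jj Zz, Bb jj zz, bb JJ Zz, bb JJ zz, bb Jj Zz, bb Jj zz, bb jj Zz, bb jj zz}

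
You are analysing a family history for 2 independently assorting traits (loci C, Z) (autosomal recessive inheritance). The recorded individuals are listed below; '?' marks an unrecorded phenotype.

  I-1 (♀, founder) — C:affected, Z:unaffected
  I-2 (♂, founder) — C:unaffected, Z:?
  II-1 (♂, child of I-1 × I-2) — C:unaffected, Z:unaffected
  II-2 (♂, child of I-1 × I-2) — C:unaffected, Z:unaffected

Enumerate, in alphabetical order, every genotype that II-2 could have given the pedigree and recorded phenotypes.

II-2 ∈ {Cc ZZ, Cc Zz}

C/I-1 aff ·: cc
C/I-2 un ·: CC|Cc
C/II-1 un I-1×I-2: Cc
C/II-2 un I-1×I-2: Cc
⇒ C over [I-1,I-2,II-1,II-2]: 2 consistent
Z/I-1 un ·: ZZ|Zz
Z/I-2 ? ·: ZZ|Zz|zz
Z/II-1 un I-1×I-2: ZZ|Zz
Z/II-2 un I-1×I-2: ZZ|Zz
⇒ Z over [I-1,I-2,II-1,II-2]: 15 consistent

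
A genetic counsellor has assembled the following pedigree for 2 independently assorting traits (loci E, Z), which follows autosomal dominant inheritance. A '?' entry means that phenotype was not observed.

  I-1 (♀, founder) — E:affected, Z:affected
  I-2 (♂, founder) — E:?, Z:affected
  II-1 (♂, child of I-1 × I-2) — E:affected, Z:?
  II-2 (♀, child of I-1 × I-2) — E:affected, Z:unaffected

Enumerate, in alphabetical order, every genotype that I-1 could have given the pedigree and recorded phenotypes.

I-1 ∈ {EE Zz, Ee Zz}

E/I-1 aff ·: Ee|EE
E/I-2 ? ·: ee|Ee|EE
E/II-1 aff I-1×I-2: Ee|EE
E/II-2 aff I-1×I-2: Ee|EE
⇒ E over [I-1,I-2,II-1,II-2]: 15 consistent
Z/I-1 aff ·: Zz
Z/I-2 aff ·: Zz
Z/II-1 ? I-1×I-2: zz|Zz|ZZ
Z/II-2 un I-1×I-2: zz
⇒ Z over [I-1,I-2,II-1,II-2]: 3 consistent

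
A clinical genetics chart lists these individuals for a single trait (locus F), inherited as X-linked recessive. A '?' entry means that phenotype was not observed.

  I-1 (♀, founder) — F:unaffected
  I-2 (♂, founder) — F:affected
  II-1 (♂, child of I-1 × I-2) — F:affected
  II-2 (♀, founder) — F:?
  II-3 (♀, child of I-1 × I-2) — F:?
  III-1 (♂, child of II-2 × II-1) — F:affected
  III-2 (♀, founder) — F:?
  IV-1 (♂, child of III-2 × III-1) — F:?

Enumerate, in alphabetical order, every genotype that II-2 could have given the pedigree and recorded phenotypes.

II-2 ∈ {X^FX^f, X^fX^f}

F/I-1 un ·: X^FX^f
F/I-2 aff ·: X^fY
F/II-1 aff I-1×I-2: X^fY
F/II-2 ? ·: X^FX^f|X^fX^f
F/II-3 ? I-1×I-2: X^FX^f|X^fX^f
F/III-1 aff II-2×II-1: X^fY
F/III-2 ? ·: X^FX^F|X^FX^f|X^fX^f
F/IV-1 ? III-2×III-1: X^FY|X^fY
⇒ F over [I-1,I-2,II-1,II-2,II-3,III-1,III-2,IV-1]: 16 consistent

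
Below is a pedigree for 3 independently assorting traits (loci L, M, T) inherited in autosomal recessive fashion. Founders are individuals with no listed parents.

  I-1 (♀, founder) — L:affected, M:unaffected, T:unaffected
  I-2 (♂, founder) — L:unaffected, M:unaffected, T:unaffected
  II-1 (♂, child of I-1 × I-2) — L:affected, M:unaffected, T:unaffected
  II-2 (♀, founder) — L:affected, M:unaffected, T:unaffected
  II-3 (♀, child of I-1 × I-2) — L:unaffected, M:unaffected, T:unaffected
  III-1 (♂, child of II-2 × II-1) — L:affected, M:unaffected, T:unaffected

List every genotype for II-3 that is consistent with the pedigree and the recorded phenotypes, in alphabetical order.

II-3 ∈ {Ll MM TT, Ll MM Tt, Ll Mm TT, Ll Mm Tt}

L/I-1 aff ·: ll
L/I-2 un ·: Ll
L/II-1 aff I-1×I-2: ll
L/II-2 aff ·: ll
L/II-3 un I-1×I-2: Ll
L/III-1 aff II-2×II-1: ll
⇒ L over [I-1,I-2,II-1,II-2,II-3,III-1]: 1 consistent
M/I-1 un ·: MM|Mm
M/I-2 un ·: MM|Mm
M/II-1 un I-1×I-2: MM|Mm
M/II-2 un ·: MM|Mm
M/II-3 un I-1×I-2: MM|Mm
M/III-1 un II-2×II-1: MM|Mm
⇒ M over [I-1,I-2,II-1,II-2,II-3,III-1]: 45 consistent
T/I-1 un ·: TT|Tt
T/I-2 un ·: TT|Tt
T/II-1 un I-1×I-2: TT|Tt
T/II-2 un ·: TT|Tt
T/II-3 un I-1×I-2: TT|Tt
T/III-1 un II-2×II-1: TT|Tt
⇒ T over [I-1,I-2,II-1,II-2,II-3,III-1]: 45 consistent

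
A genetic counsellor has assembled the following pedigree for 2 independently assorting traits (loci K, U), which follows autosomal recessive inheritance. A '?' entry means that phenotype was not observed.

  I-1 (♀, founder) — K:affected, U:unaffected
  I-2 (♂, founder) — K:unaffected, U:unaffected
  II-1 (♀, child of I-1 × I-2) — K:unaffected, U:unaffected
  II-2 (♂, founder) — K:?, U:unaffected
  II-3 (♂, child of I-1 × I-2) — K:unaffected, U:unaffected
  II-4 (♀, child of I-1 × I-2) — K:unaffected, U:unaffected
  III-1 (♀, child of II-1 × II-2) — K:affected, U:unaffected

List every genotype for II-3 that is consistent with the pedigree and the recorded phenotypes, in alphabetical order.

K/I-1 aff ·: kk
K/I-2 un ·: KK|Kk
K/II-1 un I-1×I-2: Kk
K/II-2 ? ·: Kk|kk
K/II-3 un I-1×I-2: Kk
K/II-4 un I-1×I-2: Kk
K/III-1 aff II-1×II-2: kk
⇒ K over [I-1,I-2,II-1,II-2,II-3,II-4,III-1]: 4 consistent
U/I-1 un ·: UU|Uu
U/I-2 un ·: UU|Uu
U/II-1 un I-1×I-2: UU|Uu
U/II-2 un ·: UU|Uu
U/II-3 un I-1×I-2: UU|Uu
U/II-4 un I-1×I-2: UU|Uu
U/III-1 un II-1×II-2: UU|Uu
⇒ U over [I-1,I-2,II-1,II-2,II-3,II-4,III-1]: 87 consistent

II-3 ∈ {Kk UU, Kk Uu}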